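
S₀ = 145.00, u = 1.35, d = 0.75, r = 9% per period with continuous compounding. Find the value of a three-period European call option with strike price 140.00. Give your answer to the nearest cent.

49.93

Risk-neutral probability p = (e^0.09 − 0.75)/(1.35 − 0.75) = 0.3442/0.6000 = 0.5736
Terminal stock prices: S_uuu = 356.8, S_uud = 198.2, S_udd = 110.1, S_ddd = 61.17
Terminal payoffs (S − K): max(216.8, 0) = 216.8, max(58.2, 0) = 58.2, max(-29.89, 0) = 0, max(-78.83, 0) = 0
Node uu (S = 264.3): V_uu = e^(−0.09)·[0.5736·216.7544 + 0.4264·58.1969] = 136.3121
Node ud (S = 146.8): V_ud = e^(−0.09)·[0.5736·58.1969 + 0.4264·0.0000] = 30.5099
Node dd (S = 81.56): V_dd = e^(−0.09)·[0.5736·0.0000 + 0.4264·0.0000] = 0.0000
Node u (S = 195.8): V_u = e^(−0.09)·[0.5736·136.3121 + 0.4264·30.5099] = 83.3510
Node d (S = 108.8): V_d = e^(−0.09)·[0.5736·30.5099 + 0.4264·0.0000] = 15.9949
Node 0 (S = 145): V_0 = e^(−0.09)·[0.5736·83.3510 + 0.4264·15.9949] = 49.9299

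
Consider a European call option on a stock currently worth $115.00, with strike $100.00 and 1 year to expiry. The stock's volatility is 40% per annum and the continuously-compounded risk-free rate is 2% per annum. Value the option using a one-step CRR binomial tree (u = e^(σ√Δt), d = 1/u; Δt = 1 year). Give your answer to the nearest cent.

$29.87

CRR parameters: u = e^(σ√Δt) = e^(0.4·√1) = 1.4918, d = 1/u = 0.6703
Per-period rate: rΔt = 0.02·1 = 0.02, so R = e^0.02 = 1.0202
Risk-neutral probability p = (e^0.02 − 0.6703)/(1.4918 − 0.6703) = 0.3499/0.8215 = 0.4259
Terminal stock prices: S_u = 171.6, S_d = 77.09
Terminal payoffs (S − K): max(71.56, 0) = 71.56, max(-22.91, 0) = 0
Node 0 (S = 115): V_0 = e^(−0.02)·[0.4259·71.5598 + 0.5741·0.0000] = 29.8741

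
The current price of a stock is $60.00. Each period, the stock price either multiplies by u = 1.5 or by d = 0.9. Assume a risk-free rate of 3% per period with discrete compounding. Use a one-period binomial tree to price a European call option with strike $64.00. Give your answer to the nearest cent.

Risk-neutral probability p = (1 + 0.03 − 0.9)/(1.5 − 0.9) = 0.1300/0.6000 = 0.2167
Terminal stock prices: S_u = 90, S_d = 54
Terminal payoffs (S − K): max(26, 0) = 26, max(-10, 0) = 0
Node 0 (S = 60): V_0 = 1/1.03·[0.2167·26.0000 + 0.7833·0.0000] = 5.4693

$5.47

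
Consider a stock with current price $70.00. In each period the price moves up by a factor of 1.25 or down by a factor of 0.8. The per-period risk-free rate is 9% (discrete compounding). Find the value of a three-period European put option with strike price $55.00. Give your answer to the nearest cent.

Risk-neutral probability p = (1 + 0.09 − 0.8)/(1.25 − 0.8) = 0.2900/0.4500 = 0.6444
Terminal stock prices: S_uuu = 136.7, S_uud = 87.5, S_udd = 56, S_ddd = 35.84
Terminal payoffs (K − S): max(-81.72, 0) = 0, max(-32.5, 0) = 0, max(-1, 0) = 0, max(19.16, 0) = 19.16
Node uu (S = 109.4): V_uu = 1/1.09·[0.6444·0.0000 + 0.3556·0.0000] = 0.0000
Node ud (S = 70): V_ud = 1/1.09·[0.6444·0.0000 + 0.3556·0.0000] = 0.0000
Node dd (S = 44.8): V_dd = 1/1.09·[0.6444·0.0000 + 0.3556·19.1600] = 6.2499
Node u (S = 87.5): V_u = 1/1.09·[0.6444·0.0000 + 0.3556·0.0000] = 0.0000
Node d (S = 56): V_d = 1/1.09·[0.6444·0.0000 + 0.3556·6.2499] = 2.0387
Node 0 (S = 70): V_0 = 1/1.09·[0.6444·0.0000 + 0.3556·2.0387] = 0.6650

$0.67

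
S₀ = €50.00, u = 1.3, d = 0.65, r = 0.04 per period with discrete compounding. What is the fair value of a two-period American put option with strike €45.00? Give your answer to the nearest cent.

Risk-neutral probability p = (1 + 0.04 − 0.65)/(1.3 − 0.65) = 0.3900/0.6500 = 0.6000
Terminal stock prices: S_uu = 84.5, S_ud = 42.25, S_dd = 21.13
Terminal payoffs (K − S): max(-39.5, 0) = 0, max(2.75, 0) = 2.75, max(23.87, 0) = 23.87
Node u (S = 65): continuation = 1/1.04·[0.6000·0.0000 + 0.4000·2.7500] = 1.0577; exercise value = 0.0000 ≤ continuation, so V_u = 1.0577
Node d (S = 32.5): continuation = 1/1.04·[0.6000·2.7500 + 0.4000·23.8750] = 10.7692; exercise value = 12.5000 > continuation, so V_d = 12.5000 (exercise)
Node 0 (S = 50): continuation = 1/1.04·[0.6000·1.0577 + 0.4000·12.5000] = 5.4179; exercise value = 0.0000 ≤ continuation, so V_0 = 5.4179

€5.42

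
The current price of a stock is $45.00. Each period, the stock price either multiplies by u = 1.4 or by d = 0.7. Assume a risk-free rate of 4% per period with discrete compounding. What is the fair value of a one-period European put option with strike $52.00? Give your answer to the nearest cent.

$10.14

Risk-neutral probability p = (1 + 0.04 − 0.7)/(1.4 − 0.7) = 0.3400/0.7000 = 0.4857
Terminal stock prices: S_u = 63, S_d = 31.5
Terminal payoffs (K − S): max(-11, 0) = 0, max(20.5, 0) = 20.5
Node 0 (S = 45): V_0 = 1/1.04·[0.4857·0.0000 + 0.5143·20.5000] = 10.1374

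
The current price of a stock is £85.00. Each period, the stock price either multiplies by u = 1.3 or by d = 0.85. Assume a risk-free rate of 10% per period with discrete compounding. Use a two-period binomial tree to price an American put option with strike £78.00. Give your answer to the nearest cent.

Risk-neutral probability p = (1 + 0.1 − 0.85)/(1.3 − 0.85) = 0.2500/0.4500 = 0.5556
Terminal stock prices: S_uu = 143.7, S_ud = 93.92, S_dd = 61.41
Terminal payoffs (K − S): max(-65.65, 0) = 0, max(-15.92, 0) = 0, max(16.59, 0) = 16.59
Node u (S = 110.5): continuation = 1/1.1·[0.5556·0.0000 + 0.4444·0.0000] = 0.0000; exercise value = 0.0000 ≤ continuation, so V_u = 0.0000
Node d (S = 72.25): continuation = 1/1.1·[0.5556·0.0000 + 0.4444·16.5875] = 6.7020; exercise value = 5.7500 ≤ continuation, so V_d = 6.7020
Node 0 (S = 85): continuation = 1/1.1·[0.5556·0.0000 + 0.4444·6.7020] = 2.7079; exercise value = 0.0000 ≤ continuation, so V_0 = 2.7079

£2.71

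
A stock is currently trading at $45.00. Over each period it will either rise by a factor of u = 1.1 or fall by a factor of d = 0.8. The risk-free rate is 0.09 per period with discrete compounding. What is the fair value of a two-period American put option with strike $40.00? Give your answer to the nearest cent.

$0.13

Risk-neutral probability p = (1 + 0.09 − 0.8)/(1.1 − 0.8) = 0.2900/0.3000 = 0.9667
Terminal stock prices: S_uu = 54.45, S_ud = 39.6, S_dd = 28.8
Terminal payoffs (K − S): max(-14.45, 0) = 0, max(0.4, 0) = 0.4, max(11.2, 0) = 11.2
Node u (S = 49.5): continuation = 1/1.09·[0.9667·0.0000 + 0.0333·0.4000] = 0.0122; exercise value = 0.0000 ≤ continuation, so V_u = 0.0122
Node d (S = 36): continuation = 1/1.09·[0.9667·0.4000 + 0.0333·11.2000] = 0.6972; exercise value = 4.0000 > continuation, so V_d = 4.0000 (exercise)
Node 0 (S = 45): continuation = 1/1.09·[0.9667·0.0122 + 0.0333·4.0000] = 0.1332; exercise value = 0.0000 ≤ continuation, so V_0 = 0.1332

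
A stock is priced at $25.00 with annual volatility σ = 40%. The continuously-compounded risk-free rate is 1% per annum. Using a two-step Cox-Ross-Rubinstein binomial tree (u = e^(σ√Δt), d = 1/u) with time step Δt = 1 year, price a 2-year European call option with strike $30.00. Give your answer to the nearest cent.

$4.30

CRR parameters: u = e^(σ√Δt) = e^(0.4·√1) = 1.4918, d = 1/u = 0.6703
Per-period rate: rΔt = 0.01·1 = 0.01, so R = e^0.01 = 1.0101
Risk-neutral probability p = (e^0.01 − 0.6703)/(1.4918 − 0.6703) = 0.3397/0.8215 = 0.4135
Terminal stock prices: S_uu = 55.64, S_ud = 25, S_dd = 11.23
Terminal payoffs (S − K): max(25.64, 0) = 25.64, max(-5, 0) = 0, max(-18.77, 0) = 0
Node u (S = 37.3): V_u = e^(−0.01)·[0.4135·25.6385 + 0.5865·0.0000] = 10.4972
Node d (S = 16.76): V_d = e^(−0.01)·[0.4135·0.0000 + 0.5865·0.0000] = 0.0000
Node 0 (S = 25): V_0 = e^(−0.01)·[0.4135·10.4972 + 0.5865·0.0000] = 4.2979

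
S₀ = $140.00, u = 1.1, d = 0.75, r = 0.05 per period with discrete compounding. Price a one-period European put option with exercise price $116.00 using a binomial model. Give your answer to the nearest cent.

$1.50

Risk-neutral probability p = (1 + 0.05 − 0.75)/(1.1 − 0.75) = 0.3000/0.3500 = 0.8571
Terminal stock prices: S_u = 154, S_d = 105
Terminal payoffs (K − S): max(-38, 0) = 0, max(11, 0) = 11
Node 0 (S = 140): V_0 = 1/1.05·[0.8571·0.0000 + 0.1429·11.0000] = 1.4966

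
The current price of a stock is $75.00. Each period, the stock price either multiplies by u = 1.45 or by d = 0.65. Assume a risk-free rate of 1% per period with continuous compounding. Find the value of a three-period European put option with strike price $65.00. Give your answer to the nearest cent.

Risk-neutral probability p = (e^0.01 − 0.65)/(1.45 − 0.65) = 0.3601/0.8000 = 0.4501
Terminal stock prices: S_uuu = 228.6, S_uud = 102.5, S_udd = 45.95, S_ddd = 20.6
Terminal payoffs (K − S): max(-163.6, 0) = 0, max(-37.5, 0) = 0, max(19.05, 0) = 19.05, max(44.4, 0) = 44.4
Node uu (S = 157.7): V_uu = e^(−0.01)·[0.4501·0.0000 + 0.5499·0.0000] = 0.0000
Node ud (S = 70.69): V_ud = e^(−0.01)·[0.4501·0.0000 + 0.5499·19.0531] = 10.3738
Node dd (S = 31.69): V_dd = e^(−0.01)·[0.4501·19.0531 + 0.5499·44.4031] = 32.6657
Node u (S = 108.8): V_u = e^(−0.01)·[0.4501·0.0000 + 0.5499·10.3738] = 5.6482
Node d (S = 48.75): V_d = e^(−0.01)·[0.4501·10.3738 + 0.5499·32.6657] = 22.4078
Node 0 (S = 75): V_0 = e^(−0.01)·[0.4501·5.6482 + 0.5499·22.4078] = 14.7170

$14.72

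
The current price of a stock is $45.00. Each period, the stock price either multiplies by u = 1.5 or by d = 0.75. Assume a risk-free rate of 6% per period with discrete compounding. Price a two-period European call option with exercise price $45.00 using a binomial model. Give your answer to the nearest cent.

$10.98

Risk-neutral probability p = (1 + 0.06 − 0.75)/(1.5 − 0.75) = 0.3100/0.7500 = 0.4133
Terminal stock prices: S_uu = 101.2, S_ud = 50.62, S_dd = 25.31
Terminal payoffs (S − K): max(56.25, 0) = 56.25, max(5.625, 0) = 5.625, max(-19.69, 0) = 0
Node u (S = 67.5): V_u = 1/1.06·[0.4133·56.2500 + 0.5867·5.6250] = 25.0472
Node d (S = 33.75): V_d = 1/1.06·[0.4133·5.6250 + 0.5867·0.0000] = 2.1934
Node 0 (S = 45): V_0 = 1/1.06·[0.4133·25.0472 + 0.5867·2.1934] = 10.9808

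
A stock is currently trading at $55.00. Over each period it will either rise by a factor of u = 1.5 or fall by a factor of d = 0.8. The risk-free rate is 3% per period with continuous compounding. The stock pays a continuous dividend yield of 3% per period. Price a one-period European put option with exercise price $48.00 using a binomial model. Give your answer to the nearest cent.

Per-period risk-free factor R = e^0.03 = 1.0305; dividend-adjusted growth = e^(0.03−0.03) = 1.0000.
Risk-neutral probability p = (1.0000 − 0.8)/(1.5 − 0.8) = 0.2000/0.7000 = 0.2857
Terminal stock prices: S_u = 82.5, S_d = 44
Terminal payoffs (K − S): max(-34.5, 0) = 0, max(4, 0) = 4
Node 0 (S = 55): V_0 = e^(−0.03)·[0.2857·0.0000 + 0.7143·4.0000] = 2.7727

$2.77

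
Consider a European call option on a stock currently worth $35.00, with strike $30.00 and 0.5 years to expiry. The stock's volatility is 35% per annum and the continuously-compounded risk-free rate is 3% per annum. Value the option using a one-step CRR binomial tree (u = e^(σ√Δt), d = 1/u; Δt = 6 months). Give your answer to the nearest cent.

CRR parameters: u = e^(σ√Δt) = e^(0.35·√0.5) = 1.2808, d = 1/u = 0.7808
Per-period rate: rΔt = 0.03·0.5 = 0.015, so R = e^0.015 = 1.0151
Risk-neutral probability p = (e^0.015 − 0.7808)/(1.2808 − 0.7808) = 0.2344/0.5000 = 0.4687
Terminal stock prices: S_u = 44.83, S_d = 27.33
Terminal payoffs (S − K): max(14.83, 0) = 14.83, max(-2.673, 0) = 0
Node 0 (S = 35): V_0 = e^(−0.015)·[0.4687·14.8281 + 0.5313·0.0000] = 6.8460

$6.85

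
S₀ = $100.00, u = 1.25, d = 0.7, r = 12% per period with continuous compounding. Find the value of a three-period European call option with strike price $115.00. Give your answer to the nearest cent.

$26.31

Risk-neutral probability p = (e^0.12 − 0.7)/(1.25 − 0.7) = 0.4275/0.5500 = 0.7773
Terminal stock prices: S_uuu = 195.3, S_uud = 109.4, S_udd = 61.25, S_ddd = 34.3
Terminal payoffs (S − K): max(80.31, 0) = 80.31, max(-5.625, 0) = 0, max(-53.75, 0) = 0, max(-80.7, 0) = 0
Node uu (S = 156.2): V_uu = e^(−0.12)·[0.7773·80.3125 + 0.2227·0.0000] = 55.3653
Node ud (S = 87.5): V_ud = e^(−0.12)·[0.7773·0.0000 + 0.2227·0.0000] = 0.0000
Node dd (S = 49): V_dd = e^(−0.12)·[0.7773·0.0000 + 0.2227·0.0000] = 0.0000
Node u (S = 125): V_u = e^(−0.12)·[0.7773·55.3653 + 0.2227·0.0000] = 38.1674
Node d (S = 70): V_d = e^(−0.12)·[0.7773·0.0000 + 0.2227·0.0000] = 0.0000
Node 0 (S = 100): V_0 = e^(−0.12)·[0.7773·38.1674 + 0.2227·0.0000] = 26.3116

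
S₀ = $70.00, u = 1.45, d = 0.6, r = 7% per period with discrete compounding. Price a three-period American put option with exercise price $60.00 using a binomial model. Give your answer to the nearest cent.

Risk-neutral probability p = (1 + 0.07 − 0.6)/(1.45 − 0.6) = 0.4700/0.8500 = 0.5529
Terminal stock prices: S_uuu = 213.4, S_uud = 88.31, S_udd = 36.54, S_ddd = 15.12
Terminal payoffs (K − S): max(-153.4, 0) = 0, max(-28.31, 0) = 0, max(23.46, 0) = 23.46, max(44.88, 0) = 44.88
Node uu (S = 147.2): continuation = 1/1.07·[0.5529·0.0000 + 0.4471·0.0000] = 0.0000; exercise value = 0.0000 ≤ continuation, so V_uu = 0.0000
Node ud (S = 60.9): continuation = 1/1.07·[0.5529·0.0000 + 0.4471·23.4600] = 9.8019; exercise value = 0.0000 ≤ continuation, so V_ud = 9.8019
Node dd (S = 25.2): continuation = 1/1.07·[0.5529·23.4600 + 0.4471·44.8800] = 30.8748; exercise value = 34.8000 > continuation, so V_dd = 34.8000 (exercise)
Node u (S = 101.5): continuation = 1/1.07·[0.5529·0.0000 + 0.4471·9.8019] = 4.0953; exercise value = 0.0000 ≤ continuation, so V_u = 4.0953
Node d (S = 42): continuation = 1/1.07·[0.5529·9.8019 + 0.4471·34.8000] = 19.6051; exercise value = 18.0000 ≤ continuation, so V_d = 19.6051
Node 0 (S = 70): continuation = 1/1.07·[0.5529·4.0953 + 0.4471·19.6051] = 10.3076; exercise value = 0.0000 ≤ continuation, so V_0 = 10.3076

$10.31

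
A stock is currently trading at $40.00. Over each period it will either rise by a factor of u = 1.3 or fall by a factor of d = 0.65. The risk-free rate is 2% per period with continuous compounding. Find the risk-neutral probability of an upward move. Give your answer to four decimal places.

Risk-neutral probability p = (e^0.02 − 0.65)/(1.3 − 0.65) = 0.3702/0.6500 = 0.5695

p = 0.5695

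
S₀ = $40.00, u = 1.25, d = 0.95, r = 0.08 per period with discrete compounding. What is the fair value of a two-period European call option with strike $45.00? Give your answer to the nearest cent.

$3.87

Risk-neutral probability p = (1 + 0.08 − 0.95)/(1.25 − 0.95) = 0.1300/0.3000 = 0.4333
Terminal stock prices: S_uu = 62.5, S_ud = 47.5, S_dd = 36.1
Terminal payoffs (S − K): max(17.5, 0) = 17.5, max(2.5, 0) = 2.5, max(-8.9, 0) = 0
Node u (S = 50): V_u = 1/1.08·[0.4333·17.5000 + 0.5667·2.5000] = 8.3333
Node d (S = 38): V_d = 1/1.08·[0.4333·2.5000 + 0.5667·0.0000] = 1.0031
Node 0 (S = 40): V_0 = 1/1.08·[0.4333·8.3333 + 0.5667·1.0031] = 3.8699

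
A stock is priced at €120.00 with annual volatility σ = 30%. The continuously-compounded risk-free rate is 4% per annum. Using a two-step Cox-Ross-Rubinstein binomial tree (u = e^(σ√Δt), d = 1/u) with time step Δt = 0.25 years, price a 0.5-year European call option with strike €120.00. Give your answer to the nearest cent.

CRR parameters: u = e^(σ√Δt) = e^(0.3·√0.25) = 1.1618, d = 1/u = 0.8607
Per-period rate: rΔt = 0.04·0.25 = 0.01, so R = e^0.01 = 1.0101
Risk-neutral probability p = (e^0.01 − 0.8607)/(1.1618 − 0.8607) = 0.1493/0.3011 = 0.4959
Terminal stock prices: S_uu = 162, S_ud = 120, S_dd = 88.9
Terminal payoffs (S − K): max(41.98, 0) = 41.98, max(0, 0) = 0, max(-31.1, 0) = 0
Node u (S = 139.4): V_u = e^(−0.01)·[0.4959·41.9831 + 0.5041·0.0000] = 20.6141
Node d (S = 103.3): V_d = e^(−0.01)·[0.4959·0.0000 + 0.5041·0.0000] = 0.0000
Node 0 (S = 120): V_0 = e^(−0.01)·[0.4959·20.6141 + 0.5041·0.0000] = 10.1218

€10.12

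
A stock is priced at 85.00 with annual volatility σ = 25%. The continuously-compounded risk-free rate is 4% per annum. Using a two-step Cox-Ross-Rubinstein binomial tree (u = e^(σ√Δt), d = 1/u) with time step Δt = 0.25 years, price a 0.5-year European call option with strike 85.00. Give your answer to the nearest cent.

6.13

CRR parameters: u = e^(σ√Δt) = e^(0.25·√0.25) = 1.1331, d = 1/u = 0.8825
Per-period rate: rΔt = 0.04·0.25 = 0.01, so R = e^0.01 = 1.0101
Risk-neutral probability p = (e^0.01 − 0.8825)/(1.1331 − 0.8825) = 0.1276/0.2507 = 0.5089
Terminal stock prices: S_uu = 109.1, S_ud = 85, S_dd = 66.2
Terminal payoffs (S − K): max(24.14, 0) = 24.14, max(0, 0) = 0, max(-18.8, 0) = 0
Node u (S = 96.32): V_u = e^(−0.01)·[0.5089·24.1422 + 0.4911·0.0000] = 12.1634
Node d (S = 75.01): V_d = e^(−0.01)·[0.5089·0.0000 + 0.4911·0.0000] = 0.0000
Node 0 (S = 85): V_0 = e^(−0.01)·[0.5089·12.1634 + 0.4911·0.0000] = 6.1282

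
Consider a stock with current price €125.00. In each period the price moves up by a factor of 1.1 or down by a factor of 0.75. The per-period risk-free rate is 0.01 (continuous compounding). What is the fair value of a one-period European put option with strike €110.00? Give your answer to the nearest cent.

Risk-neutral probability p = (e^0.01 − 0.75)/(1.1 − 0.75) = 0.2601/0.3500 = 0.7430
Terminal stock prices: S_u = 137.5, S_d = 93.75
Terminal payoffs (K − S): max(-27.5, 0) = 0, max(16.25, 0) = 16.25
Node 0 (S = 125): V_0 = e^(−0.01)·[0.7430·0.0000 + 0.2570·16.2500] = 4.1347

€4.13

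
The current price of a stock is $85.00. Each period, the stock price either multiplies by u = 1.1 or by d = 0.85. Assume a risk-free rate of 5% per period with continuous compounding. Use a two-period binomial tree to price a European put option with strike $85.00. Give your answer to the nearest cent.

$2.38

Risk-neutral probability p = (e^0.05 − 0.85)/(1.1 − 0.85) = 0.2013/0.2500 = 0.8051
Terminal stock prices: S_uu = 102.9, S_ud = 79.48, S_dd = 61.41
Terminal payoffs (K − S): max(-17.85, 0) = 0, max(5.525, 0) = 5.525, max(23.59, 0) = 23.59
Node u (S = 93.5): V_u = e^(−0.05)·[0.8051·0.0000 + 0.1949·5.5250] = 1.0244
Node d (S = 72.25): V_d = e^(−0.05)·[0.8051·5.5250 + 0.1949·23.5875] = 8.6045
Node 0 (S = 85): V_0 = e^(−0.05)·[0.8051·1.0244 + 0.1949·8.6045] = 2.3799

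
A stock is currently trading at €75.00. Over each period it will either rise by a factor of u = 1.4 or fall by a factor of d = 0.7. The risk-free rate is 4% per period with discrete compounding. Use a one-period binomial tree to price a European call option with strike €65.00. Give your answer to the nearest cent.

€18.68

Risk-neutral probability p = (1 + 0.04 − 0.7)/(1.4 − 0.7) = 0.3400/0.7000 = 0.4857
Terminal stock prices: S_u = 105, S_d = 52.5
Terminal payoffs (S − K): max(40, 0) = 40, max(-12.5, 0) = 0
Node 0 (S = 75): V_0 = 1/1.04·[0.4857·40.0000 + 0.5143·0.0000] = 18.6813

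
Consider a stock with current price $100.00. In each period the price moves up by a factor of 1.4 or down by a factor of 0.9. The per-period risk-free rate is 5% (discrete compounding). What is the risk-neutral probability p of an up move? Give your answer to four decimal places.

p = 0.3000

Risk-neutral probability p = (1 + 0.05 − 0.9)/(1.4 − 0.9) = 0.1500/0.5000 = 0.3000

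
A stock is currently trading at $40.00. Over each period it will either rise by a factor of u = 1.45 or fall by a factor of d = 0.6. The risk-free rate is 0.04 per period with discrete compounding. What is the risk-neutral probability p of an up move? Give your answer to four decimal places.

p = 0.5176

Risk-neutral probability p = (1 + 0.04 − 0.6)/(1.45 − 0.6) = 0.4400/0.8500 = 0.5176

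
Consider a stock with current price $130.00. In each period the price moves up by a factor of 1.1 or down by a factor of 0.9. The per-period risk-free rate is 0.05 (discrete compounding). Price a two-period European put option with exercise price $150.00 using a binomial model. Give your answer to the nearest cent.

Risk-neutral probability p = (1 + 0.05 − 0.9)/(1.1 − 0.9) = 0.1500/0.2000 = 0.7500
Terminal stock prices: S_uu = 157.3, S_ud = 128.7, S_dd = 105.3
Terminal payoffs (K − S): max(-7.3, 0) = 0, max(21.3, 0) = 21.3, max(44.7, 0) = 44.7
Node u (S = 143): V_u = 1/1.05·[0.7500·0.0000 + 0.2500·21.3000] = 5.0714
Node d (S = 117): V_d = 1/1.05·[0.7500·21.3000 + 0.2500·44.7000] = 25.8571
Node 0 (S = 130): V_0 = 1/1.05·[0.7500·5.0714 + 0.2500·25.8571] = 9.7789

$9.78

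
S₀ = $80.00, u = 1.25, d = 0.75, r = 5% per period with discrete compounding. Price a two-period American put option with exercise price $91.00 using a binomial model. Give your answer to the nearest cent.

Risk-neutral probability p = (1 + 0.05 − 0.75)/(1.25 − 0.75) = 0.3000/0.5000 = 0.6000
Terminal stock prices: S_uu = 125, S_ud = 75, S_dd = 45
Terminal payoffs (K − S): max(-34, 0) = 0, max(16, 0) = 16, max(46, 0) = 46
Node u (S = 100): continuation = 1/1.05·[0.6000·0.0000 + 0.4000·16.0000] = 6.0952; exercise value = 0.0000 ≤ continuation, so V_u = 6.0952
Node d (S = 60): continuation = 1/1.05·[0.6000·16.0000 + 0.4000·46.0000] = 26.6667; exercise value = 31.0000 > continuation, so V_d = 31.0000 (exercise)
Node 0 (S = 80): continuation = 1/1.05·[0.6000·6.0952 + 0.4000·31.0000] = 15.2925; exercise value = 11.0000 ≤ continuation, so V_0 = 15.2925

$15.29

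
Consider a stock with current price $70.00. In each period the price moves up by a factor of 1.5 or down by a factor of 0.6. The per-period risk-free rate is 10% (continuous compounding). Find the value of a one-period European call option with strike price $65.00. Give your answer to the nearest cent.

Risk-neutral probability p = (e^0.1 − 0.6)/(1.5 − 0.6) = 0.5052/0.9000 = 0.5613
Terminal stock prices: S_u = 105, S_d = 42
Terminal payoffs (S − K): max(40, 0) = 40, max(-23, 0) = 0
Node 0 (S = 70): V_0 = e^(−0.1)·[0.5613·40.0000 + 0.4387·0.0000] = 20.3154

$20.32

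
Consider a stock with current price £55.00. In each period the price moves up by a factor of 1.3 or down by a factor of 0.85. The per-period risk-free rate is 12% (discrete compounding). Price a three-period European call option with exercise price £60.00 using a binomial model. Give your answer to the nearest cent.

Risk-neutral probability p = (1 + 0.12 − 0.85)/(1.3 − 0.85) = 0.2700/0.4500 = 0.6000
Terminal stock prices: S_uuu = 120.8, S_uud = 79.01, S_udd = 51.66, S_ddd = 33.78
Terminal payoffs (S − K): max(60.84, 0) = 60.84, max(19.01, 0) = 19.01, max(-8.341, 0) = 0, max(-26.22, 0) = 0
Node uu (S = 92.95): V_uu = 1/1.12·[0.6000·60.8350 + 0.4000·19.0075] = 39.3786
Node ud (S = 60.77): V_ud = 1/1.12·[0.6000·19.0075 + 0.4000·0.0000] = 10.1826
Node dd (S = 39.74): V_dd = 1/1.12·[0.6000·0.0000 + 0.4000·0.0000] = 0.0000
Node u (S = 71.5): V_u = 1/1.12·[0.6000·39.3786 + 0.4000·10.1826] = 24.7323
Node d (S = 46.75): V_d = 1/1.12·[0.6000·10.1826 + 0.4000·0.0000] = 5.4550
Node 0 (S = 55): V_0 = 1/1.12·[0.6000·24.7323 + 0.4000·5.4550] = 15.1976

£15.20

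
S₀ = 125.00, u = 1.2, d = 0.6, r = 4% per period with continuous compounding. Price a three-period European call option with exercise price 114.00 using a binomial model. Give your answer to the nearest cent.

35.87

Risk-neutral probability p = (e^0.04 − 0.6)/(1.2 − 0.6) = 0.4408/0.6000 = 0.7347
Terminal stock prices: S_uuu = 216, S_uud = 108, S_udd = 54, S_ddd = 27
Terminal payoffs (S − K): max(102, 0) = 102, max(-6, 0) = 0, max(-60, 0) = 0, max(-87, 0) = 0
Node uu (S = 180): V_uu = e^(−0.04)·[0.7347·102.0000 + 0.2653·0.0000] = 71.9995
Node ud (S = 90): V_ud = e^(−0.04)·[0.7347·0.0000 + 0.2653·0.0000] = 0.0000
Node dd (S = 45): V_dd = e^(−0.04)·[0.7347·0.0000 + 0.2653·0.0000] = 0.0000
Node u (S = 150): V_u = e^(−0.04)·[0.7347·71.9995 + 0.2653·0.0000] = 50.8228
Node d (S = 75): V_d = e^(−0.04)·[0.7347·0.0000 + 0.2653·0.0000] = 0.0000
Node 0 (S = 125): V_0 = e^(−0.04)·[0.7347·50.8228 + 0.2653·0.0000] = 35.8747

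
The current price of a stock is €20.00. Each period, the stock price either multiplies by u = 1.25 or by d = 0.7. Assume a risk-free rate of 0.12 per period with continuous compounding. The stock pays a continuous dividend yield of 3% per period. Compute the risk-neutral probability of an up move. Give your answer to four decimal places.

Per-period risk-free factor R = e^0.12 = 1.1275; dividend-adjusted growth = e^(0.12−0.03) = 1.0942.
Risk-neutral probability p = (1.0942 − 0.7)/(1.25 − 0.7) = 0.3942/0.5500 = 0.7167

p = 0.7167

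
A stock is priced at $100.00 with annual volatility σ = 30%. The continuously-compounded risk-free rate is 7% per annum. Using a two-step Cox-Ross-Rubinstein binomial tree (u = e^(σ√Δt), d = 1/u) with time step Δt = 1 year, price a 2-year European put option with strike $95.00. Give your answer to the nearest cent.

$7.23

CRR parameters: u = e^(σ√Δt) = e^(0.3·√1) = 1.3499, d = 1/u = 0.7408
Per-period rate: rΔt = 0.07·1 = 0.07, so R = e^0.07 = 1.0725
Risk-neutral probability p = (e^0.07 − 0.7408)/(1.3499 − 0.7408) = 0.3317/0.6090 = 0.5446
Terminal stock prices: S_uu = 182.2, S_ud = 100, S_dd = 54.88
Terminal payoffs (K − S): max(-87.21, 0) = 0, max(-5, 0) = 0, max(40.12, 0) = 40.12
Node u (S = 135): V_u = e^(−0.07)·[0.5446·0.0000 + 0.4554·0.0000] = 0.0000
Node d (S = 74.08): V_d = e^(−0.07)·[0.5446·0.0000 + 0.4554·40.1188] = 17.0345
Node 0 (S = 100): V_0 = e^(−0.07)·[0.5446·0.0000 + 0.4554·17.0345] = 7.2329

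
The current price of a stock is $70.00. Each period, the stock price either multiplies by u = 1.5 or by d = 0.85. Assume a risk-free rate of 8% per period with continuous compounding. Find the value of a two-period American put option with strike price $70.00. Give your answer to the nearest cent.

Risk-neutral probability p = (e^0.08 − 0.85)/(1.5 − 0.85) = 0.2333/0.6500 = 0.3589
Terminal stock prices: S_uu = 157.5, S_ud = 89.25, S_dd = 50.57
Terminal payoffs (K − S): max(-87.5, 0) = 0, max(-19.25, 0) = 0, max(19.43, 0) = 19.43
Node u (S = 105): continuation = e^(−0.08)·[0.3589·0.0000 + 0.6411·0.0000] = 0.0000; exercise value = 0.0000 ≤ continuation, so V_u = 0.0000
Node d (S = 59.5): continuation = e^(−0.08)·[0.3589·0.0000 + 0.6411·19.4250] = 11.4959; exercise value = 10.5000 ≤ continuation, so V_d = 11.4959
Node 0 (S = 70): continuation = e^(−0.08)·[0.3589·0.0000 + 0.6411·11.4959] = 6.8033; exercise value = 0.0000 ≤ continuation, so V_0 = 6.8033

$6.80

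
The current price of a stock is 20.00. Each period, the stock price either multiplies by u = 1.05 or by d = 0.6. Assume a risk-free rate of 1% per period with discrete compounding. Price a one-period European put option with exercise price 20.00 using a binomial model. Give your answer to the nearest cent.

Risk-neutral probability p = (1 + 0.01 − 0.6)/(1.05 − 0.6) = 0.4100/0.4500 = 0.9111
Terminal stock prices: S_u = 21, S_d = 12
Terminal payoffs (K − S): max(-1, 0) = 0, max(8, 0) = 8
Node 0 (S = 20): V_0 = 1/1.01·[0.9111·0.0000 + 0.0889·8.0000] = 0.7041

0.70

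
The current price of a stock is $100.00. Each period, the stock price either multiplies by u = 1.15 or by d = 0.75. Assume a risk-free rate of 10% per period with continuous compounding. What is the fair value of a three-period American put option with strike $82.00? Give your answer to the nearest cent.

Risk-neutral probability p = (e^0.1 − 0.75)/(1.15 − 0.75) = 0.3552/0.4000 = 0.8879
Terminal stock prices: S_uuu = 152.1, S_uud = 99.19, S_udd = 64.69, S_ddd = 42.19
Terminal payoffs (K − S): max(-70.09, 0) = 0, max(-17.19, 0) = 0, max(17.31, 0) = 17.31, max(39.81, 0) = 39.81
Node uu (S = 132.2): continuation = e^(−0.1)·[0.8879·0.0000 + 0.1121·0.0000] = 0.0000; exercise value = 0.0000 ≤ continuation, so V_uu = 0.0000
Node ud (S = 86.25): continuation = e^(−0.1)·[0.8879·0.0000 + 0.1121·17.3125] = 1.7556; exercise value = 0.0000 ≤ continuation, so V_ud = 1.7556
Node dd (S = 56.25): continuation = e^(−0.1)·[0.8879·17.3125 + 0.1121·39.8125] = 17.9467; exercise value = 25.7500 > continuation, so V_dd = 25.7500 (exercise)
Node u (S = 115): continuation = e^(−0.1)·[0.8879·0.0000 + 0.1121·1.7556] = 0.1780; exercise value = 0.0000 ≤ continuation, so V_u = 0.1780
Node d (S = 75): continuation = e^(−0.1)·[0.8879·1.7556 + 0.1121·25.7500] = 4.0218; exercise value = 7.0000 > continuation, so V_d = 7.0000 (exercise)
Node 0 (S = 100): continuation = e^(−0.1)·[0.8879·0.1780 + 0.1121·7.0000] = 0.8529; exercise value = 0.0000 ≤ continuation, so V_0 = 0.8529

$0.85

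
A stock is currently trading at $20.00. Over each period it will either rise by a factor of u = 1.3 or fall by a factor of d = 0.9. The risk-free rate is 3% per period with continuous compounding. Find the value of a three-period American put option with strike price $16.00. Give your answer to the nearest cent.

$0.40

Risk-neutral probability p = (e^0.03 − 0.9)/(1.3 − 0.9) = 0.1305/0.4000 = 0.3261
Terminal stock prices: S_uuu = 43.94, S_uud = 30.42, S_udd = 21.06, S_ddd = 14.58
Terminal payoffs (K − S): max(-27.94, 0) = 0, max(-14.42, 0) = 0, max(-5.06, 0) = 0, max(1.42, 0) = 1.42
Node uu (S = 33.8): continuation = e^(−0.03)·[0.3261·0.0000 + 0.6739·0.0000] = 0.0000; exercise value = 0.0000 ≤ continuation, so V_uu = 0.0000
Node ud (S = 23.4): continuation = e^(−0.03)·[0.3261·0.0000 + 0.6739·0.0000] = 0.0000; exercise value = 0.0000 ≤ continuation, so V_ud = 0.0000
Node dd (S = 16.2): continuation = e^(−0.03)·[0.3261·0.0000 + 0.6739·1.4200] = 0.9286; exercise value = 0.0000 ≤ continuation, so V_dd = 0.9286
Node u (S = 26): continuation = e^(−0.03)·[0.3261·0.0000 + 0.6739·0.0000] = 0.0000; exercise value = 0.0000 ≤ continuation, so V_u = 0.0000
Node d (S = 18): continuation = e^(−0.03)·[0.3261·0.0000 + 0.6739·0.9286] = 0.6073; exercise value = 0.0000 ≤ continuation, so V_d = 0.6073
Node 0 (S = 20): continuation = e^(−0.03)·[0.3261·0.0000 + 0.6739·0.6073] = 0.3971; exercise value = 0.0000 ≤ continuation, so V_0 = 0.3971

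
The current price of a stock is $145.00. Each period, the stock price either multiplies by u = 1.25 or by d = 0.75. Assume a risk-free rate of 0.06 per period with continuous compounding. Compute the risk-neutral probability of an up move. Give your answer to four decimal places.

Risk-neutral probability p = (e^0.06 − 0.75)/(1.25 − 0.75) = 0.3118/0.5000 = 0.6237

p = 0.6237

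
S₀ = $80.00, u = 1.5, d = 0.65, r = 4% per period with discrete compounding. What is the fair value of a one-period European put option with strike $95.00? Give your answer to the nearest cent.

$22.38

Risk-neutral probability p = (1 + 0.04 − 0.65)/(1.5 − 0.65) = 0.3900/0.8500 = 0.4588
Terminal stock prices: S_u = 120, S_d = 52
Terminal payoffs (K − S): max(-25, 0) = 0, max(43, 0) = 43
Node 0 (S = 80): V_0 = 1/1.04·[0.4588·0.0000 + 0.5412·43.0000] = 22.3756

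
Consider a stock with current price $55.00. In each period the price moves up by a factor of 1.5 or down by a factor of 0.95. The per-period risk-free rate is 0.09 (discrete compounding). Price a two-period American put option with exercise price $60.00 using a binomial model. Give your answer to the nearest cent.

$5.30

Risk-neutral probability p = (1 + 0.09 − 0.95)/(1.5 − 0.95) = 0.1400/0.5500 = 0.2545
Terminal stock prices: S_uu = 123.8, S_ud = 78.38, S_dd = 49.64
Terminal payoffs (K − S): max(-63.75, 0) = 0, max(-18.38, 0) = 0, max(10.36, 0) = 10.36
Node u (S = 82.5): continuation = 1/1.09·[0.2545·0.0000 + 0.7455·0.0000] = 0.0000; exercise value = 0.0000 ≤ continuation, so V_u = 0.0000
Node d (S = 52.25): continuation = 1/1.09·[0.2545·0.0000 + 0.7455·10.3625] = 7.0869; exercise value = 7.7500 > continuation, so V_d = 7.7500 (exercise)
Node 0 (S = 55): continuation = 1/1.09·[0.2545·0.0000 + 0.7455·7.7500] = 5.3003; exercise value = 5.0000 ≤ continuation, so V_0 = 5.3003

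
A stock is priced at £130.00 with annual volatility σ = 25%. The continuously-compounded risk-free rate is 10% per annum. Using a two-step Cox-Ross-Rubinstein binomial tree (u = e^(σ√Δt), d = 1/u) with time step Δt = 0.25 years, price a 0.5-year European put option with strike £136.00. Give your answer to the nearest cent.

CRR parameters: u = e^(σ√Δt) = e^(0.25·√0.25) = 1.1331, d = 1/u = 0.8825
Per-period rate: rΔt = 0.1·0.25 = 0.025, so R = e^0.025 = 1.0253
Risk-neutral probability p = (e^0.025 − 0.8825)/(1.1331 − 0.8825) = 0.1428/0.2507 = 0.5698
Terminal stock prices: S_uu = 166.9, S_ud = 130, S_dd = 101.2
Terminal payoffs (K − S): max(-30.92, 0) = 0, max(6, 0) = 6, max(34.76, 0) = 34.76
Node u (S = 147.3): V_u = e^(−0.025)·[0.5698·0.0000 + 0.4302·6.0000] = 2.5175
Node d (S = 114.7): V_d = e^(−0.025)·[0.5698·6.0000 + 0.4302·34.7559] = 17.9176
Node 0 (S = 130): V_0 = e^(−0.025)·[0.5698·2.5175 + 0.4302·17.9176] = 8.9171

£8.92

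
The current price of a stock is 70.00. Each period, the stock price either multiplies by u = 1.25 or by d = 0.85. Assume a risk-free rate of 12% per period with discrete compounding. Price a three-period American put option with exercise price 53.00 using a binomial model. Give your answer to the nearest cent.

0.24

Risk-neutral probability p = (1 + 0.12 − 0.85)/(1.25 − 0.85) = 0.2700/0.4000 = 0.6750
Terminal stock prices: S_uuu = 136.7, S_uud = 92.97, S_udd = 63.22, S_ddd = 42.99
Terminal payoffs (K − S): max(-83.72, 0) = 0, max(-39.97, 0) = 0, max(-10.22, 0) = 0, max(10.01, 0) = 10.01
Node uu (S = 109.4): continuation = 1/1.12·[0.6750·0.0000 + 0.3250·0.0000] = 0.0000; exercise value = 0.0000 ≤ continuation, so V_uu = 0.0000
Node ud (S = 74.38): continuation = 1/1.12·[0.6750·0.0000 + 0.3250·0.0000] = 0.0000; exercise value = 0.0000 ≤ continuation, so V_ud = 0.0000
Node dd (S = 50.57): continuation = 1/1.12·[0.6750·0.0000 + 0.3250·10.0113] = 2.9051; exercise value = 2.4250 ≤ continuation, so V_dd = 2.9051
Node u (S = 87.5): continuation = 1/1.12·[0.6750·0.0000 + 0.3250·0.0000] = 0.0000; exercise value = 0.0000 ≤ continuation, so V_u = 0.0000
Node d (S = 59.5): continuation = 1/1.12·[0.6750·0.0000 + 0.3250·2.9051] = 0.8430; exercise value = 0.0000 ≤ continuation, so V_d = 0.8430
Node 0 (S = 70): continuation = 1/1.12·[0.6750·0.0000 + 0.3250·0.8430] = 0.2446; exercise value = 0.0000 ≤ continuation, so V_0 = 0.2446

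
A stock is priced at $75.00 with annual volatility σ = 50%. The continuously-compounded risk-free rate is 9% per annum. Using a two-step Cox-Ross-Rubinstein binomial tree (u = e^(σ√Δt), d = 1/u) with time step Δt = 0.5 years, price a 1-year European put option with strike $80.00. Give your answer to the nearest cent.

CRR parameters: u = e^(σ√Δt) = e^(0.5·√0.5) = 1.4241, d = 1/u = 0.7022
Per-period rate: rΔt = 0.09·0.5 = 0.045, so R = e^0.045 = 1.0460
Risk-neutral probability p = (e^0.045 − 0.7022)/(1.4241 − 0.7022) = 0.3438/0.7219 = 0.4763
Terminal stock prices: S_uu = 152.1, S_ud = 75, S_dd = 36.98
Terminal payoffs (K − S): max(-72.11, 0) = 0, max(5, 0) = 5, max(43.02, 0) = 43.02
Node u (S = 106.8): V_u = e^(−0.045)·[0.4763·0.0000 + 0.5237·5.0000] = 2.5034
Node d (S = 52.66): V_d = e^(−0.045)·[0.4763·5.0000 + 0.5237·43.0198] = 23.8157
Node 0 (S = 75): V_0 = e^(−0.045)·[0.4763·2.5034 + 0.5237·23.8157] = 13.0638

$13.06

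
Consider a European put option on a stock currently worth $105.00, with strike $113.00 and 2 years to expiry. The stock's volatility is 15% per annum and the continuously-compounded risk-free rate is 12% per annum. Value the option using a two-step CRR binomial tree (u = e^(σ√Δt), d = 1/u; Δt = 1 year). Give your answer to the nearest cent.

$1.63

CRR parameters: u = e^(σ√Δt) = e^(0.15·√1) = 1.1618, d = 1/u = 0.8607
Per-period rate: rΔt = 0.12·1 = 0.12, so R = e^0.12 = 1.1275
Risk-neutral probability p = (e^0.12 − 0.8607)/(1.1618 − 0.8607) = 0.2668/0.3011 = 0.8860
Terminal stock prices: S_uu = 141.7, S_ud = 105, S_dd = 77.79
Terminal payoffs (K − S): max(-28.74, 0) = 0, max(8, 0) = 8, max(35.21, 0) = 35.21
Node u (S = 122): V_u = e^(−0.12)·[0.8860·0.0000 + 0.1140·8.0000] = 0.8091
Node d (S = 90.37): V_d = e^(−0.12)·[0.8860·8.0000 + 0.1140·35.2141] = 9.8477
Node 0 (S = 105): V_0 = e^(−0.12)·[0.8860·0.8091 + 0.1140·9.8477] = 1.6317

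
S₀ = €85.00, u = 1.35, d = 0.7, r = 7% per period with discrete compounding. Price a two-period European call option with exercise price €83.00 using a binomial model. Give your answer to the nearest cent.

€20.35

Risk-neutral probability p = (1 + 0.07 − 0.7)/(1.35 − 0.7) = 0.3700/0.6500 = 0.5692
Terminal stock prices: S_uu = 154.9, S_ud = 80.33, S_dd = 41.65
Terminal payoffs (S − K): max(71.91, 0) = 71.91, max(-2.675, 0) = 0, max(-41.35, 0) = 0
Node u (S = 114.8): V_u = 1/1.07·[0.5692·71.9125 + 0.4308·0.0000] = 38.2568
Node d (S = 59.5): V_d = 1/1.07·[0.5692·0.0000 + 0.4308·0.0000] = 0.0000
Node 0 (S = 85): V_0 = 1/1.07·[0.5692·38.2568 + 0.4308·0.0000] = 20.3523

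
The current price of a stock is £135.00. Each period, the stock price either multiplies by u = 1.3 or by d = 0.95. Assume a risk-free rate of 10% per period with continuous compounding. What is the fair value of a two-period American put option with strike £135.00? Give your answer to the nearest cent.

Risk-neutral probability p = (e^0.1 − 0.95)/(1.3 − 0.95) = 0.1552/0.3500 = 0.4433
Terminal stock prices: S_uu = 228.2, S_ud = 166.7, S_dd = 121.8
Terminal payoffs (K − S): max(-93.15, 0) = 0, max(-31.72, 0) = 0, max(13.16, 0) = 13.16
Node u (S = 175.5): continuation = e^(−0.1)·[0.4433·0.0000 + 0.5567·0.0000] = 0.0000; exercise value = 0.0000 ≤ continuation, so V_u = 0.0000
Node d (S = 128.2): continuation = e^(−0.1)·[0.4433·0.0000 + 0.5567·13.1625] = 6.6297; exercise value = 6.7500 > continuation, so V_d = 6.7500 (exercise)
Node 0 (S = 135): continuation = e^(−0.1)·[0.4433·0.0000 + 0.5567·6.7500] = 3.3999; exercise value = 0.0000 ≤ continuation, so V_0 = 3.3999

£3.40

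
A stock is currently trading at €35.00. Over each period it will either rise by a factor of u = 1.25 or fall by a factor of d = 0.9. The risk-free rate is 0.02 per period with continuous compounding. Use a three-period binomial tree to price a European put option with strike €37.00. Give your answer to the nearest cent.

€3.71

Risk-neutral probability p = (e^0.02 − 0.9)/(1.25 − 0.9) = 0.1202/0.3500 = 0.3434
Terminal stock prices: S_uuu = 68.36, S_uud = 49.22, S_udd = 35.44, S_ddd = 25.52
Terminal payoffs (K − S): max(-31.36, 0) = 0, max(-12.22, 0) = 0, max(1.562, 0) = 1.562, max(11.48, 0) = 11.48
Node uu (S = 54.69): V_uu = e^(−0.02)·[0.3434·0.0000 + 0.6566·0.0000] = 0.0000
Node ud (S = 39.38): V_ud = e^(−0.02)·[0.3434·0.0000 + 0.6566·1.5625] = 1.0056
Node dd (S = 28.35): V_dd = e^(−0.02)·[0.3434·1.5625 + 0.6566·11.4850] = 7.9174
Node u (S = 43.75): V_u = e^(−0.02)·[0.3434·0.0000 + 0.6566·1.0056] = 0.6472
Node d (S = 31.5): V_d = e^(−0.02)·[0.3434·1.0056 + 0.6566·7.9174] = 5.4339
Node 0 (S = 35): V_0 = e^(−0.02)·[0.3434·0.6472 + 0.6566·5.4339] = 3.7149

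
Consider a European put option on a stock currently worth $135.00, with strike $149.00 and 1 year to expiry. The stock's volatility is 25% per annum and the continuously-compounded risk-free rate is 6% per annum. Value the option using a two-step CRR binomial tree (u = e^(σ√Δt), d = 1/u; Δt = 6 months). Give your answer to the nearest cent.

CRR parameters: u = e^(σ√Δt) = e^(0.25·√0.5) = 1.1934, d = 1/u = 0.8380
Per-period rate: rΔt = 0.06·0.5 = 0.03, so R = e^0.03 = 1.0305
Risk-neutral probability p = (e^0.03 − 0.8380)/(1.1934 − 0.8380) = 0.1925/0.3554 = 0.5416
Terminal stock prices: S_uu = 192.3, S_ud = 135, S_dd = 94.8
Terminal payoffs (K − S): max(-43.26, 0) = 0, max(14, 0) = 14, max(54.2, 0) = 54.2
Node u (S = 161.1): V_u = e^(−0.03)·[0.5416·0.0000 + 0.4584·14.0000] = 6.2278
Node d (S = 113.1): V_d = e^(−0.03)·[0.5416·14.0000 + 0.4584·54.2046] = 31.4709
Node 0 (S = 135): V_0 = e^(−0.03)·[0.5416·6.2278 + 0.4584·31.4709] = 17.2729

$17.27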